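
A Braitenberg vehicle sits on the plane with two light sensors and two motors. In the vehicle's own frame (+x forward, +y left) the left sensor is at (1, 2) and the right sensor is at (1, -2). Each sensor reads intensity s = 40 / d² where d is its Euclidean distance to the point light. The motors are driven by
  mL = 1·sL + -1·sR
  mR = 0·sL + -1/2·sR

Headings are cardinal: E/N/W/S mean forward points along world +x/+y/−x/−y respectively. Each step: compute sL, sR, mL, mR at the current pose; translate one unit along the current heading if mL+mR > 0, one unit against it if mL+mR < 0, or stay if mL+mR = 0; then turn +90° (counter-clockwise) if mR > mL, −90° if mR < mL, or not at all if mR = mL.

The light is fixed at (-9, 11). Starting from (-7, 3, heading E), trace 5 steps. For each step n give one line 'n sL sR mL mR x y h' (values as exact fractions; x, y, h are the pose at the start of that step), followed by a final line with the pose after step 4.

n=0: pose=(-7,3,E); sL=8/9, sR=40/109; mL=512/981, mR=-20/109; mL+mR=332/981 → advance +1; mR−mL=-692/981 → turn -1·90°
n=1: pose=(-6,3,S); sL=20/53, sR=20/41; mL=-240/2173, mR=-10/41; mL+mR=-770/2173 → advance -1; mR−mL=-290/2173 → turn -1·90°
n=2: pose=(-6,4,W); sL=8/17, sR=40/29; mL=-448/493, mR=-20/29; mL+mR=-788/493 → advance -1; mR−mL=108/493 → turn +1·90°
n=3: pose=(-5,4,S); sL=2/5, sR=10/17; mL=-16/85, mR=-5/17; mL+mR=-41/85 → advance -1; mR−mL=-9/85 → turn -1·90°
n=4: pose=(-5,5,W); sL=40/73, sR=8/5; mL=-384/365, mR=-4/5; mL+mR=-676/365 → advance -1; mR−mL=92/365 → turn +1·90°

0 8/9 40/109 512/981 -20/109 -7 3 E
1 20/53 20/41 -240/2173 -10/41 -6 3 S
2 8/17 40/29 -448/493 -20/29 -6 4 W
3 2/5 10/17 -16/85 -5/17 -5 4 S
4 40/73 8/5 -384/365 -4/5 -5 5 W
final -4 5 S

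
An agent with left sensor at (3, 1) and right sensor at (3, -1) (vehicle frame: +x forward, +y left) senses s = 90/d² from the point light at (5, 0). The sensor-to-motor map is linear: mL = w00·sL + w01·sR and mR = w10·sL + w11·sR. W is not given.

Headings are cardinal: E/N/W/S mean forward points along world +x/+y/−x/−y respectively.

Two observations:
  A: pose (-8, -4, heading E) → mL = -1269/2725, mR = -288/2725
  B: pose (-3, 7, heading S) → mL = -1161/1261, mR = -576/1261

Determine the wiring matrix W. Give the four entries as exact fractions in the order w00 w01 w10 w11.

-1 1/2 -1 1

obs A: pose=(-8,-4,E) → sL=90/109, sR=18/25, mL=-1269/2725, mR=-288/2725
obs B: pose=(-3,7,S) → sL=18/13, sR=90/97, mL=-1161/1261, mR=-576/1261
sensor matrix S = [[90/109, 18/25], [18/13, 90/97]]; det S = -793152/3436225
solve [mL_A; mL_B] = S·[w00; w01] and [mR_A; mR_B] = S·[w10; w11]:
  w00 = -1, w01 = 1/2, w10 = -1, w11 = 1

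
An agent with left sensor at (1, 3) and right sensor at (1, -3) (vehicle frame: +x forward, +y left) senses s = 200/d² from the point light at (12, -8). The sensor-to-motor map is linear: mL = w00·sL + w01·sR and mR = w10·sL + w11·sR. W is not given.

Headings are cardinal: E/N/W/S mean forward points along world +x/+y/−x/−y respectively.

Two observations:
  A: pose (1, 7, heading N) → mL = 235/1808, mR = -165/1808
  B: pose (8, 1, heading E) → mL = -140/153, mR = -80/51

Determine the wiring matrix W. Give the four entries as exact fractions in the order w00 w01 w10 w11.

1 -1/2 1/2 -1/2

obs A: pose=(1,7,N) → sL=50/113, sR=5/8, mL=235/1808, mR=-165/1808
obs B: pose=(8,1,E) → sL=200/153, sR=40/9, mL=-140/153, mR=-80/51
sensor matrix S = [[50/113, 5/8], [200/153, 40/9]]; det S = 6625/5763
solve [mL_A; mL_B] = S·[w00; w01] and [mR_A; mR_B] = S·[w10; w11]:
  w00 = 1, w01 = -1/2, w10 = 1/2, w11 = -1/2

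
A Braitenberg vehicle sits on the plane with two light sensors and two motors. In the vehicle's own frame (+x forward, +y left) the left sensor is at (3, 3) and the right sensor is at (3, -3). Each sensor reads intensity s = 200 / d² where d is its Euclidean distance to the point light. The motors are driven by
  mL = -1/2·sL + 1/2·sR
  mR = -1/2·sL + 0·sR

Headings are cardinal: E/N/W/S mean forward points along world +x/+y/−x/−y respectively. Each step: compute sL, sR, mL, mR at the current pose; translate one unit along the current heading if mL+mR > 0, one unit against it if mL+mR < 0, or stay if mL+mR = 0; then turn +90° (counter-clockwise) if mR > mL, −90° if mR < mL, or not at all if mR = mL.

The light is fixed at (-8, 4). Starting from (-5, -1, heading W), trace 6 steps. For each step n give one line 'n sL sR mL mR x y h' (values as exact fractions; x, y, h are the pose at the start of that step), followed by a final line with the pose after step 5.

n=0: pose=(-5,-1,W); sL=25/8, sR=50; mL=375/16, mR=-25/16; mL+mR=175/8 → advance +1; mR−mL=-25 → turn -1·90°
n=1: pose=(-6,-1,N); sL=40, sR=200/29; mL=-480/29, mR=-20; mL+mR=-1060/29 → advance -1; mR−mL=-100/29 → turn -1·90°
n=2: pose=(-6,-2,E); sL=100/17, sR=100/53; mL=-1800/901, mR=-50/17; mL+mR=-4450/901 → advance -1; mR−mL=-50/53 → turn -1·90°
n=3: pose=(-7,-2,S); sL=200/97, sR=40/17; mL=240/1649, mR=-100/97; mL+mR=-1460/1649 → advance -1; mR−mL=-20/17 → turn -1·90°
n=4: pose=(-7,-1,W); sL=50/17, sR=25; mL=375/34, mR=-25/17; mL+mR=325/34 → advance +1; mR−mL=-25/2 → turn -1·90°
n=5: pose=(-8,-1,N); sL=200/13, sR=200/13; mL=0, mR=-100/13; mL+mR=-100/13 → advance -1; mR−mL=-100/13 → turn -1·90°

0 25/8 50 375/16 -25/16 -5 -1 W
1 40 200/29 -480/29 -20 -6 -1 N
2 100/17 100/53 -1800/901 -50/17 -6 -2 E
3 200/97 40/17 240/1649 -100/97 -7 -2 S
4 50/17 25 375/34 -25/17 -7 -1 W
5 200/13 200/13 0 -100/13 -8 -1 N
final -8 -2 E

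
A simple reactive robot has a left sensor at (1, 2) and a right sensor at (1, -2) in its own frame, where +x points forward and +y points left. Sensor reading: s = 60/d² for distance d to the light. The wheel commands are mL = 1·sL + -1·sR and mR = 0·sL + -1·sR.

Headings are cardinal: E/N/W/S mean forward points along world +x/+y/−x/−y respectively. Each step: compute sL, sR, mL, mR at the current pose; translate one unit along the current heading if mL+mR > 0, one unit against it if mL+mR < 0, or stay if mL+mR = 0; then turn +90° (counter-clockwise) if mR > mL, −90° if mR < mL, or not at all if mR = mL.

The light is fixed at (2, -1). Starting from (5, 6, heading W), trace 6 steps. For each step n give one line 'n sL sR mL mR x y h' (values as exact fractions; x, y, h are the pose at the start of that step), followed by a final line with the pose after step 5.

0 60/29 12/17 672/493 -12/17 5 6 W
1 15/16 3/4 3/16 -3/4 4 6 N
2 60/73 12/5 -576/365 -12/5 4 5 E
3 30/17 30/13 -120/221 -30/13 3 5 S
4 12/5 20/27 224/135 -20/27 3 6 W
5 15/17 15/17 0 -15/17 2 6 N
final 2 5 E

n=0: pose=(5,6,W); sL=60/29, sR=12/17; mL=672/493, mR=-12/17; mL+mR=324/493 → advance +1; mR−mL=-60/29 → turn -1·90°
n=1: pose=(4,6,N); sL=15/16, sR=3/4; mL=3/16, mR=-3/4; mL+mR=-9/16 → advance -1; mR−mL=-15/16 → turn -1·90°
n=2: pose=(4,5,E); sL=60/73, sR=12/5; mL=-576/365, mR=-12/5; mL+mR=-1452/365 → advance -1; mR−mL=-60/73 → turn -1·90°
n=3: pose=(3,5,S); sL=30/17, sR=30/13; mL=-120/221, mR=-30/13; mL+mR=-630/221 → advance -1; mR−mL=-30/17 → turn -1·90°
n=4: pose=(3,6,W); sL=12/5, sR=20/27; mL=224/135, mR=-20/27; mL+mR=124/135 → advance +1; mR−mL=-12/5 → turn -1·90°
n=5: pose=(2,6,N); sL=15/17, sR=15/17; mL=0, mR=-15/17; mL+mR=-15/17 → advance -1; mR−mL=-15/17 → turn -1·90°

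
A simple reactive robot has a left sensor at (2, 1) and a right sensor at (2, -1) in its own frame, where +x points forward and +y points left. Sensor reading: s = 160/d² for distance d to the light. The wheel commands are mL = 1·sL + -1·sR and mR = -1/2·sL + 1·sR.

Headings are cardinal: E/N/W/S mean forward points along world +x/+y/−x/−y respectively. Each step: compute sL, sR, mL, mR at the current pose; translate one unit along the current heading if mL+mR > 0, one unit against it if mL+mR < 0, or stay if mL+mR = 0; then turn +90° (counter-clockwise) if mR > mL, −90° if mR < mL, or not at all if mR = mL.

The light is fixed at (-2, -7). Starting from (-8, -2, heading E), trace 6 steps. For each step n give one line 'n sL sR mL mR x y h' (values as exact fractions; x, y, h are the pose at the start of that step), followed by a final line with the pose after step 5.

0 40/13 5 -25/13 45/13 -8 -2 E
1 32/17 32/13 -128/221 336/221 -7 -2 N
2 80/37 80/49 960/1813 1000/1813 -7 -1 W
3 160/41 32/13 768/533 272/533 -8 -1 S
4 2 8/5 2/5 3/5 -8 -2 W
5 32/9 160/73 896/657 272/657 -9 -2 S
final -9 -3 W

n=0: pose=(-8,-2,E); sL=40/13, sR=5; mL=-25/13, mR=45/13; mL+mR=20/13 → advance +1; mR−mL=70/13 → turn +1·90°
n=1: pose=(-7,-2,N); sL=32/17, sR=32/13; mL=-128/221, mR=336/221; mL+mR=16/17 → advance +1; mR−mL=464/221 → turn +1·90°
n=2: pose=(-7,-1,W); sL=80/37, sR=80/49; mL=960/1813, mR=1000/1813; mL+mR=40/37 → advance +1; mR−mL=40/1813 → turn +1·90°
n=3: pose=(-8,-1,S); sL=160/41, sR=32/13; mL=768/533, mR=272/533; mL+mR=80/41 → advance +1; mR−mL=-496/533 → turn -1·90°
n=4: pose=(-8,-2,W); sL=2, sR=8/5; mL=2/5, mR=3/5; mL+mR=1 → advance +1; mR−mL=1/5 → turn +1·90°
n=5: pose=(-9,-2,S); sL=32/9, sR=160/73; mL=896/657, mR=272/657; mL+mR=16/9 → advance +1; mR−mL=-208/219 → turn -1·90°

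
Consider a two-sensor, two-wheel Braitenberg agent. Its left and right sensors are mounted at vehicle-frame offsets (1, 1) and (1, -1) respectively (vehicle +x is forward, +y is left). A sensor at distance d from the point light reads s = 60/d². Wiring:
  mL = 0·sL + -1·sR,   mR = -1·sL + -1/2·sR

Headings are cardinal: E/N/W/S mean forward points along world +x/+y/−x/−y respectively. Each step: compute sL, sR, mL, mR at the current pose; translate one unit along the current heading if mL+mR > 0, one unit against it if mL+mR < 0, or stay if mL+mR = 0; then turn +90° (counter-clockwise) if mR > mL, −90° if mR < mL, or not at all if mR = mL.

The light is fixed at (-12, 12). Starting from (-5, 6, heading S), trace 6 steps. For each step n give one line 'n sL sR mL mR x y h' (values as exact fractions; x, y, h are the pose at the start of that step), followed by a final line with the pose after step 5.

n=0: pose=(-5,6,S); sL=60/113, sR=12/17; mL=-12/17, mR=-1698/1921; mL+mR=-3054/1921 → advance -1; mR−mL=-342/1921 → turn -1·90°
n=1: pose=(-5,7,W); sL=5/6, sR=15/13; mL=-15/13, mR=-55/39; mL+mR=-100/39 → advance -1; mR−mL=-10/39 → turn -1·90°
n=2: pose=(-4,7,N); sL=12/13, sR=60/97; mL=-60/97, mR=-1554/1261; mL+mR=-2334/1261 → advance -1; mR−mL=-774/1261 → turn -1·90°
n=3: pose=(-4,6,E); sL=30/53, sR=6/13; mL=-6/13, mR=-549/689; mL+mR=-867/689 → advance -1; mR−mL=-231/689 → turn -1·90°
n=4: pose=(-5,6,S); sL=60/113, sR=12/17; mL=-12/17, mR=-1698/1921; mL+mR=-3054/1921 → advance -1; mR−mL=-342/1921 → turn -1·90°
n=5: pose=(-5,7,W); sL=5/6, sR=15/13; mL=-15/13, mR=-55/39; mL+mR=-100/39 → advance -1; mR−mL=-10/39 → turn -1·90°

0 60/113 12/17 -12/17 -1698/1921 -5 6 S
1 5/6 15/13 -15/13 -55/39 -5 7 W
2 12/13 60/97 -60/97 -1554/1261 -4 7 N
3 30/53 6/13 -6/13 -549/689 -4 6 E
4 60/113 12/17 -12/17 -1698/1921 -5 6 S
5 5/6 15/13 -15/13 -55/39 -5 7 W
final -4 7 N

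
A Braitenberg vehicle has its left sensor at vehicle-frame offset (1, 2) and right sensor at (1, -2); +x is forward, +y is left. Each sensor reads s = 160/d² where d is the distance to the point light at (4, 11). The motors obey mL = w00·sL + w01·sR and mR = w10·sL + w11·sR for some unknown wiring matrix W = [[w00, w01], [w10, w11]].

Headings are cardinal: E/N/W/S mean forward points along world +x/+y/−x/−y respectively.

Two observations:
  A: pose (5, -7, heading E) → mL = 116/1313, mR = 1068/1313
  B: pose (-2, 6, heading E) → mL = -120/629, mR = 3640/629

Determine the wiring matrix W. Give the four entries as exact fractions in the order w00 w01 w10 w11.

-1/2 1 1 1/2

obs A: pose=(5,-7,E) → sL=8/13, sR=40/101, mL=116/1313, mR=1068/1313
obs B: pose=(-2,6,E) → sL=80/17, sR=80/37, mL=-120/629, mR=3640/629
sensor matrix S = [[8/13, 40/101], [80/17, 80/37]]; det S = -440320/825877
solve [mL_A; mL_B] = S·[w00; w01] and [mR_A; mR_B] = S·[w10; w11]:
  w00 = -1/2, w01 = 1, w10 = 1, w11 = 1/2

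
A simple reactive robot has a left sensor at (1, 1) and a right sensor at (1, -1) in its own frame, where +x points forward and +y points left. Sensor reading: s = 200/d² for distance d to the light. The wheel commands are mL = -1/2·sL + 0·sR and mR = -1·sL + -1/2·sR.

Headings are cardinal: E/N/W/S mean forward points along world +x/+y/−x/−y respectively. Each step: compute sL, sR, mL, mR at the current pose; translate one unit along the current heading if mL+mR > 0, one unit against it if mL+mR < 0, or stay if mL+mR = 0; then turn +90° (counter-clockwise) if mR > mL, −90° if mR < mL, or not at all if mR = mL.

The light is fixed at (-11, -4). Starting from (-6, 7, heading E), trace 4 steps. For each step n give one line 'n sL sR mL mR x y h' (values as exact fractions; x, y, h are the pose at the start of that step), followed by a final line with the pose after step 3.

0 10/9 25/17 -5/9 -565/306 -6 7 E
1 8/5 200/109 -4/5 -1372/545 -7 7 S
2 20/13 100/89 -10/13 -2430/1157 -7 8 W
3 40/37 40/41 -20/37 -2380/1517 -6 8 N
final -6 7 E

n=0: pose=(-6,7,E); sL=10/9, sR=25/17; mL=-5/9, mR=-565/306; mL+mR=-245/102 → advance -1; mR−mL=-395/306 → turn -1·90°
n=1: pose=(-7,7,S); sL=8/5, sR=200/109; mL=-4/5, mR=-1372/545; mL+mR=-1808/545 → advance -1; mR−mL=-936/545 → turn -1·90°
n=2: pose=(-7,8,W); sL=20/13, sR=100/89; mL=-10/13, mR=-2430/1157; mL+mR=-3320/1157 → advance -1; mR−mL=-1540/1157 → turn -1·90°
n=3: pose=(-6,8,N); sL=40/37, sR=40/41; mL=-20/37, mR=-2380/1517; mL+mR=-3200/1517 → advance -1; mR−mL=-1560/1517 → turn -1·90°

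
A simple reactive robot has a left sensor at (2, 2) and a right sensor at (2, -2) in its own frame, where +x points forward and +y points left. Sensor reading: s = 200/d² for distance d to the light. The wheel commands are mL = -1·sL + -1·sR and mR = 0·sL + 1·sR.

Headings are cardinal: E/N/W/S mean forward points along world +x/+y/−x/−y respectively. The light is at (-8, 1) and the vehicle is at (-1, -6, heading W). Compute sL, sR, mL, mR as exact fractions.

100/53 4 -312/53 4

left sensor world pos  = (-3, -8); dL² = 106
right sensor world pos = (-3, -4); dR² = 50
sL = 200/106 = 100/53
sR = 200/50 = 4
mL = -1·sL + -1·sR = -312/53
mR = 0·sL + 1·sR = 4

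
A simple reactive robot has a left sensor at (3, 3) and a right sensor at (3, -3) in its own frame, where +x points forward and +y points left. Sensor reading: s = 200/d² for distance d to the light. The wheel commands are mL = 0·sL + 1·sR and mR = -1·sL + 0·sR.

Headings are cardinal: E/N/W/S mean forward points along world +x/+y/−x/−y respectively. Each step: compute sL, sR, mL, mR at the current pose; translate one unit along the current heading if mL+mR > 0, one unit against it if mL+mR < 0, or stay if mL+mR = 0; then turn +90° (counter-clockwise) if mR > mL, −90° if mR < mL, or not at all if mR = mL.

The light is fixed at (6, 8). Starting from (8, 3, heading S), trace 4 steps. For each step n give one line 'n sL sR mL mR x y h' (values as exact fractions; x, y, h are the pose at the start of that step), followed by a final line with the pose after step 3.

0 200/89 40/13 40/13 -200/89 8 3 S
1 100/41 20 20 -100/41 8 2 W
2 200/13 8 8 -200/13 7 2 N
3 25/4 50/29 50/29 -25/4 7 1 E
final 6 1 S

n=0: pose=(8,3,S); sL=200/89, sR=40/13; mL=40/13, mR=-200/89; mL+mR=960/1157 → advance +1; mR−mL=-6160/1157 → turn -1·90°
n=1: pose=(8,2,W); sL=100/41, sR=20; mL=20, mR=-100/41; mL+mR=720/41 → advance +1; mR−mL=-920/41 → turn -1·90°
n=2: pose=(7,2,N); sL=200/13, sR=8; mL=8, mR=-200/13; mL+mR=-96/13 → advance -1; mR−mL=-304/13 → turn -1·90°
n=3: pose=(7,1,E); sL=25/4, sR=50/29; mL=50/29, mR=-25/4; mL+mR=-525/116 → advance -1; mR−mL=-925/116 → turn -1·90°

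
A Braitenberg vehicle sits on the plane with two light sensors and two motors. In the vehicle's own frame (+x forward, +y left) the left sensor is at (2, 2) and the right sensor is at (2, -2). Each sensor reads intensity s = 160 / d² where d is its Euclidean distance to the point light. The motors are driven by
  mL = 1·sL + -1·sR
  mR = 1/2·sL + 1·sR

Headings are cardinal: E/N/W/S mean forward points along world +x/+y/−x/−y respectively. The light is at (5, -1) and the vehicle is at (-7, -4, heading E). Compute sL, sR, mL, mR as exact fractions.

left sensor world pos  = (-5, -2); dL² = 101
right sensor world pos = (-5, -6); dR² = 125
sL = 160/101 = 160/101
sR = 160/125 = 32/25
mL = 1·sL + -1·sR = 768/2525
mR = 1/2·sL + 1·sR = 5232/2525

160/101 32/25 768/2525 5232/2525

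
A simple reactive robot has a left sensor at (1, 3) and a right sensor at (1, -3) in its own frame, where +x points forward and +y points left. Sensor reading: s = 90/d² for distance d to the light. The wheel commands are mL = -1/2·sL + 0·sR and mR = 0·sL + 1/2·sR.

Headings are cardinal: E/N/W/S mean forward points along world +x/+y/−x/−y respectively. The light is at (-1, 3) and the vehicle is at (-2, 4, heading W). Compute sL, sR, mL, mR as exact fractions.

45/4 9/2 -45/8 9/4

left sensor world pos  = (-3, 1); dL² = 8
right sensor world pos = (-3, 7); dR² = 20
sL = 90/8 = 45/4
sR = 90/20 = 9/2
mL = -1/2·sL + 0·sR = -45/8
mR = 0·sL + 1/2·sR = 9/4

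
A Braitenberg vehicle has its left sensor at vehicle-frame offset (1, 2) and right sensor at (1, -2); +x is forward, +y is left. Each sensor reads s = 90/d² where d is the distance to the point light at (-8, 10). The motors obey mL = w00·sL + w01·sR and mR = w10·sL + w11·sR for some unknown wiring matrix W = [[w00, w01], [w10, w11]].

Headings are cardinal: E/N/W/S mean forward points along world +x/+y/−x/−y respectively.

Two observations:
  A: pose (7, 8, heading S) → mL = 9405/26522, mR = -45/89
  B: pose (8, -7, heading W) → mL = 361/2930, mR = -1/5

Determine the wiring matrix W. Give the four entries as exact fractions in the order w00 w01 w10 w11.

obs A: pose=(7,8,S) → sL=45/149, sR=45/89, mL=9405/26522, mR=-45/89
obs B: pose=(8,-7,W) → sL=45/293, sR=1/5, mL=361/2930, mR=-1/5
sensor matrix S = [[45/149, 45/89], [45/293, 1/5]]; det S = -67032/3885473
solve [mL_A; mL_B] = S·[w00; w01] and [mR_A; mR_B] = S·[w10; w11]:
  w00 = -1/2, w01 = 1, w10 = 0, w11 = -1

-1/2 1 0 -1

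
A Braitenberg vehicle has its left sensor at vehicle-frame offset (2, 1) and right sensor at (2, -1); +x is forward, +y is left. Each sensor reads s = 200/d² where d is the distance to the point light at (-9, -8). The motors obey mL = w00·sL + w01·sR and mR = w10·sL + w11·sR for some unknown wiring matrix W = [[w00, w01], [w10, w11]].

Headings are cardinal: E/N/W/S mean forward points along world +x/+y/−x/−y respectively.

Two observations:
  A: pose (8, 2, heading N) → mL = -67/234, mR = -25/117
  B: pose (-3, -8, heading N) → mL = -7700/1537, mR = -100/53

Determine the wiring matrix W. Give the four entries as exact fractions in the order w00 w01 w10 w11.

obs A: pose=(8,2,N) → sL=1/2, sR=50/117, mL=-67/234, mR=-25/117
obs B: pose=(-3,-8,N) → sL=200/29, sR=200/53, mL=-7700/1537, mR=-100/53
sensor matrix S = [[1/2, 50/117], [200/29, 200/53]]; det S = -190700/179829
solve [mL_A; mL_B] = S·[w00; w01] and [mR_A; mR_B] = S·[w10; w11]:
  w00 = -1, w01 = 1/2, w10 = 0, w11 = -1/2

-1 1/2 0 -1/2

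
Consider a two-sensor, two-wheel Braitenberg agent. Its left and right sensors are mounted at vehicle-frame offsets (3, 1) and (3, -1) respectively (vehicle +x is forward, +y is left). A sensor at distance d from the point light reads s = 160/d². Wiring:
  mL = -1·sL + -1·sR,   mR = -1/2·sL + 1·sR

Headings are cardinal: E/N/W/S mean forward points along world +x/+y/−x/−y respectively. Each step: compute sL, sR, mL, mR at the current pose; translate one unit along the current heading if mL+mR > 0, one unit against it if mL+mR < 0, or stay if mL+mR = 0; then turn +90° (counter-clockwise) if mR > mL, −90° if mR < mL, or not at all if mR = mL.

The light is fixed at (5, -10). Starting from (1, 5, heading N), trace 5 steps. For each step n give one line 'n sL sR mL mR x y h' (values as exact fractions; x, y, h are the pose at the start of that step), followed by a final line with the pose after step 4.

0 160/349 160/333 -109120/116217 29200/116217 1 5 N
1 80/109 80/137 -19680/14933 3240/14933 1 4 W
2 32/25 160/137 -8384/3425 1808/3425 2 4 S
3 5/8 40/49 -565/392 395/784 2 5 E
4 160/349 160/333 -109120/116217 29200/116217 1 5 N
final 1 4 W

n=0: pose=(1,5,N); sL=160/349, sR=160/333; mL=-109120/116217, mR=29200/116217; mL+mR=-240/349 → advance -1; mR−mL=138320/116217 → turn +1·90°
n=1: pose=(1,4,W); sL=80/109, sR=80/137; mL=-19680/14933, mR=3240/14933; mL+mR=-120/109 → advance -1; mR−mL=22920/14933 → turn +1·90°
n=2: pose=(2,4,S); sL=32/25, sR=160/137; mL=-8384/3425, mR=1808/3425; mL+mR=-48/25 → advance -1; mR−mL=10192/3425 → turn +1·90°
n=3: pose=(2,5,E); sL=5/8, sR=40/49; mL=-565/392, mR=395/784; mL+mR=-15/16 → advance -1; mR−mL=1525/784 → turn +1·90°
n=4: pose=(1,5,N); sL=160/349, sR=160/333; mL=-109120/116217, mR=29200/116217; mL+mR=-240/349 → advance -1; mR−mL=138320/116217 → turn +1·90°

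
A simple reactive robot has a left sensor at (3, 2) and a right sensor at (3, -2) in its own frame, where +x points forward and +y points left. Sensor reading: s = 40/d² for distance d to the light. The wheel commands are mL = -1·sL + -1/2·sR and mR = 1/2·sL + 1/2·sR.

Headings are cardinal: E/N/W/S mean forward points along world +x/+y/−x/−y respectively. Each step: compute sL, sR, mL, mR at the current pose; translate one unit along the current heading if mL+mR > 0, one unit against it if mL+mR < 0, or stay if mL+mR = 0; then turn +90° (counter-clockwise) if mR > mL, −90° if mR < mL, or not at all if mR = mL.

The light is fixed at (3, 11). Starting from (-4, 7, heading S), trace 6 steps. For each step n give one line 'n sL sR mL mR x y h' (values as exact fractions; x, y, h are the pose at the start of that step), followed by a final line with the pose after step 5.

n=0: pose=(-4,7,S); sL=20/37, sR=4/13; mL=-334/481, mR=204/481; mL+mR=-10/37 → advance -1; mR−mL=538/481 → turn +1·90°
n=1: pose=(-4,8,E); sL=40/17, sR=40/41; mL=-1980/697, mR=1160/697; mL+mR=-20/17 → advance -1; mR−mL=3140/697 → turn +1·90°
n=2: pose=(-5,8,N); sL=2/5, sR=10/9; mL=-43/45, mR=34/45; mL+mR=-1/5 → advance -1; mR−mL=77/45 → turn +1·90°
n=3: pose=(-5,7,W); sL=40/157, sR=8/25; mL=-1628/3925, mR=1128/3925; mL+mR=-20/157 → advance -1; mR−mL=2756/3925 → turn +1·90°
n=4: pose=(-4,7,S); sL=20/37, sR=4/13; mL=-334/481, mR=204/481; mL+mR=-10/37 → advance -1; mR−mL=538/481 → turn +1·90°
n=5: pose=(-4,8,E); sL=40/17, sR=40/41; mL=-1980/697, mR=1160/697; mL+mR=-20/17 → advance -1; mR−mL=3140/697 → turn +1·90°

0 20/37 4/13 -334/481 204/481 -4 7 S
1 40/17 40/41 -1980/697 1160/697 -4 8 E
2 2/5 10/9 -43/45 34/45 -5 8 N
3 40/157 8/25 -1628/3925 1128/3925 -5 7 W
4 20/37 4/13 -334/481 204/481 -4 7 S
5 40/17 40/41 -1980/697 1160/697 -4 8 E
final -5 8 N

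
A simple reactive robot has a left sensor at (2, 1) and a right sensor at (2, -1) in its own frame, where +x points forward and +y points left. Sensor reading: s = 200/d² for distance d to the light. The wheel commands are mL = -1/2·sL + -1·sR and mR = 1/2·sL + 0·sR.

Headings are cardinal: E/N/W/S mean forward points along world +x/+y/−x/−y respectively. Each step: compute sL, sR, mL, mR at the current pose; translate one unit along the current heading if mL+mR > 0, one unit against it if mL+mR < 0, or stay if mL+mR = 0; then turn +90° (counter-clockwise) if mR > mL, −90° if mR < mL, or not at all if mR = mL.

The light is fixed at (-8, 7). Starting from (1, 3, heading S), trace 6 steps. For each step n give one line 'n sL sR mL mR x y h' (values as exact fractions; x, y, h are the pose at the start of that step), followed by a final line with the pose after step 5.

n=0: pose=(1,3,S); sL=25/17, sR=2; mL=-93/34, mR=25/34; mL+mR=-2 → advance -1; mR−mL=59/17 → turn +1·90°
n=1: pose=(1,4,E); sL=8/5, sR=200/137; mL=-1548/685, mR=4/5; mL+mR=-200/137 → advance -1; mR−mL=2096/685 → turn +1·90°
n=2: pose=(0,4,N); sL=4, sR=100/41; mL=-182/41, mR=2; mL+mR=-100/41 → advance -1; mR−mL=264/41 → turn +1·90°
n=3: pose=(0,3,W); sL=200/61, sR=40/9; mL=-3340/549, mR=100/61; mL+mR=-40/9 → advance -1; mR−mL=4240/549 → turn +1·90°
n=4: pose=(1,3,S); sL=25/17, sR=2; mL=-93/34, mR=25/34; mL+mR=-2 → advance -1; mR−mL=59/17 → turn +1·90°
n=5: pose=(1,4,E); sL=8/5, sR=200/137; mL=-1548/685, mR=4/5; mL+mR=-200/137 → advance -1; mR−mL=2096/685 → turn +1·90°

0 25/17 2 -93/34 25/34 1 3 S
1 8/5 200/137 -1548/685 4/5 1 4 E
2 4 100/41 -182/41 2 0 4 N
3 200/61 40/9 -3340/549 100/61 0 3 W
4 25/17 2 -93/34 25/34 1 3 S
5 8/5 200/137 -1548/685 4/5 1 4 E
final 0 4 N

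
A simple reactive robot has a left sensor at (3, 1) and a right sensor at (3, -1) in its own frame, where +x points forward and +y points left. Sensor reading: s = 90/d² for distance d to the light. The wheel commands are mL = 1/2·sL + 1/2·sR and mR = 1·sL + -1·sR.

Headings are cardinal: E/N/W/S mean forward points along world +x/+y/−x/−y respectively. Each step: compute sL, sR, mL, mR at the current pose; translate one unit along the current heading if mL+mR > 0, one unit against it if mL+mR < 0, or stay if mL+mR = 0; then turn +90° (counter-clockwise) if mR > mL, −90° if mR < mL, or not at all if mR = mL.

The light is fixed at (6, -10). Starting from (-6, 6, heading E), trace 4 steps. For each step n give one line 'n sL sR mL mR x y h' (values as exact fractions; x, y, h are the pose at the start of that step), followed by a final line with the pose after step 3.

0 9/37 5/17 169/629 -32/629 -6 6 E
1 90/269 90/313 26190/84197 3960/84197 -5 6 S
2 45/196 45/226 9495/44296 675/22148 -5 5 W
3 90/493 18/89 8442/43877 -864/43877 -6 5 N
final -6 6 E

n=0: pose=(-6,6,E); sL=9/37, sR=5/17; mL=169/629, mR=-32/629; mL+mR=137/629 → advance +1; mR−mL=-201/629 → turn -1·90°
n=1: pose=(-5,6,S); sL=90/269, sR=90/313; mL=26190/84197, mR=3960/84197; mL+mR=30150/84197 → advance +1; mR−mL=-22230/84197 → turn -1·90°
n=2: pose=(-5,5,W); sL=45/196, sR=45/226; mL=9495/44296, mR=675/22148; mL+mR=10845/44296 → advance +1; mR−mL=-8145/44296 → turn -1·90°
n=3: pose=(-6,5,N); sL=90/493, sR=18/89; mL=8442/43877, mR=-864/43877; mL+mR=7578/43877 → advance +1; mR−mL=-9306/43877 → turn -1·90°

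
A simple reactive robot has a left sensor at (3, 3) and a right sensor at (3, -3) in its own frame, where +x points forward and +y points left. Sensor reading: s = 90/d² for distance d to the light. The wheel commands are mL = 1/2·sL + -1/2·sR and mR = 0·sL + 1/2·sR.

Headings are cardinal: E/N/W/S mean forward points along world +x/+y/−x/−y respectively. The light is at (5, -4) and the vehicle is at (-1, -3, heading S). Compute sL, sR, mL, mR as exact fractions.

90/13 18/17 648/221 9/17

left sensor world pos  = (2, -6); dL² = 13
right sensor world pos = (-4, -6); dR² = 85
sL = 90/13 = 90/13
sR = 90/85 = 18/17
mL = 1/2·sL + -1/2·sR = 648/221
mR = 0·sL + 1/2·sR = 9/17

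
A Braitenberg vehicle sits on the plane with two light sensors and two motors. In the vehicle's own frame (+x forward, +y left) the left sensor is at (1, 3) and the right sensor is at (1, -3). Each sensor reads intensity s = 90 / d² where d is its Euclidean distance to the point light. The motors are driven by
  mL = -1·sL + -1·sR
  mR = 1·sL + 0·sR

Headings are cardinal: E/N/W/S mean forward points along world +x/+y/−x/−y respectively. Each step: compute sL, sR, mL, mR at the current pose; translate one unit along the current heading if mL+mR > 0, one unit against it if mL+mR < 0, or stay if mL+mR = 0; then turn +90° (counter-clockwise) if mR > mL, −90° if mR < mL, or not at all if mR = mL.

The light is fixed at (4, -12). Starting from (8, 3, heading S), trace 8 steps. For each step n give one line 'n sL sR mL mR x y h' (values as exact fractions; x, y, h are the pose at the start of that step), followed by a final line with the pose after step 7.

n=0: pose=(8,3,S); sL=18/49, sR=90/197; mL=-7956/9653, mR=18/49; mL+mR=-90/197 → advance -1; mR−mL=11502/9653 → turn +1·90°
n=1: pose=(8,4,E); sL=45/193, sR=45/97; mL=-13050/18721, mR=45/193; mL+mR=-45/97 → advance -1; mR−mL=17415/18721 → turn +1·90°
n=2: pose=(7,4,N); sL=90/289, sR=18/65; mL=-11052/18785, mR=90/289; mL+mR=-18/65 → advance -1; mR−mL=16902/18785 → turn +1·90°
n=3: pose=(7,3,W); sL=45/74, sR=45/164; mL=-5355/6068, mR=45/74; mL+mR=-45/164 → advance -1; mR−mL=9045/6068 → turn +1·90°
n=4: pose=(8,3,S); sL=18/49, sR=90/197; mL=-7956/9653, mR=18/49; mL+mR=-90/197 → advance -1; mR−mL=11502/9653 → turn +1·90°
n=5: pose=(8,4,E); sL=45/193, sR=45/97; mL=-13050/18721, mR=45/193; mL+mR=-45/97 → advance -1; mR−mL=17415/18721 → turn +1·90°
n=6: pose=(7,4,N); sL=90/289, sR=18/65; mL=-11052/18785, mR=90/289; mL+mR=-18/65 → advance -1; mR−mL=16902/18785 → turn +1·90°
n=7: pose=(7,3,W); sL=45/74, sR=45/164; mL=-5355/6068, mR=45/74; mL+mR=-45/164 → advance -1; mR−mL=9045/6068 → turn +1·90°

0 18/49 90/197 -7956/9653 18/49 8 3 S
1 45/193 45/97 -13050/18721 45/193 8 4 E
2 90/289 18/65 -11052/18785 90/289 7 4 N
3 45/74 45/164 -5355/6068 45/74 7 3 W
4 18/49 90/197 -7956/9653 18/49 8 3 S
5 45/193 45/97 -13050/18721 45/193 8 4 E
6 90/289 18/65 -11052/18785 90/289 7 4 N
7 45/74 45/164 -5355/6068 45/74 7 3 W
final 8 3 S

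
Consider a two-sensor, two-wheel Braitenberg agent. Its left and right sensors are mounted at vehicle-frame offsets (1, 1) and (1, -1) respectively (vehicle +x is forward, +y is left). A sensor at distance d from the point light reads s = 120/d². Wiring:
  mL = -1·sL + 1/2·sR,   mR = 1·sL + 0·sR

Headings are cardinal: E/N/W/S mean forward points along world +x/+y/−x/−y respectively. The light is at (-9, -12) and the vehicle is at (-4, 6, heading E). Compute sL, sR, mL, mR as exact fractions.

120/397 24/65 -3036/25805 120/397

left sensor world pos  = (-3, 7); dL² = 397
right sensor world pos = (-3, 5); dR² = 325
sL = 120/397 = 120/397
sR = 120/325 = 24/65
mL = -1·sL + 1/2·sR = -3036/25805
mR = 1·sL + 0·sR = 120/397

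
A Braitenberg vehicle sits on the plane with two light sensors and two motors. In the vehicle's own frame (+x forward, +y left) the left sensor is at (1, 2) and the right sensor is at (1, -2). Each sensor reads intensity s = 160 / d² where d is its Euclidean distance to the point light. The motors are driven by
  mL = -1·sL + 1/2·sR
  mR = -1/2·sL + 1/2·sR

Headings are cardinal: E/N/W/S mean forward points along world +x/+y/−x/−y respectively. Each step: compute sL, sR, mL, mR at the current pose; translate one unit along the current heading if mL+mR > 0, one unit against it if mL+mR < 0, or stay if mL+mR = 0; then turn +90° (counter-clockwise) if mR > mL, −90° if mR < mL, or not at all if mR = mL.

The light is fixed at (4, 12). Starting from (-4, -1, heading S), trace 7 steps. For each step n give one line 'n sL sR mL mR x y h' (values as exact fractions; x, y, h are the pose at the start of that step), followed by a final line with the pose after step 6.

0 20/29 20/37 -450/1073 -80/1073 -4 -1 S
1 160/149 32/49 -5456/7301 -1536/7301 -4 0 E
2 80/121 16/17 -392/2057 288/2057 -5 0 N
3 32/65 160/221 -144/1105 128/1105 -5 -1 W
4 20/29 20/37 -450/1073 -80/1073 -4 -1 S
5 160/149 32/49 -5456/7301 -1536/7301 -4 0 E
6 80/121 16/17 -392/2057 288/2057 -5 0 N
final -5 -1 W

n=0: pose=(-4,-1,S); sL=20/29, sR=20/37; mL=-450/1073, mR=-80/1073; mL+mR=-530/1073 → advance -1; mR−mL=10/29 → turn +1·90°
n=1: pose=(-4,0,E); sL=160/149, sR=32/49; mL=-5456/7301, mR=-1536/7301; mL+mR=-6992/7301 → advance -1; mR−mL=80/149 → turn +1·90°
n=2: pose=(-5,0,N); sL=80/121, sR=16/17; mL=-392/2057, mR=288/2057; mL+mR=-104/2057 → advance -1; mR−mL=40/121 → turn +1·90°
n=3: pose=(-5,-1,W); sL=32/65, sR=160/221; mL=-144/1105, mR=128/1105; mL+mR=-16/1105 → advance -1; mR−mL=16/65 → turn +1·90°
n=4: pose=(-4,-1,S); sL=20/29, sR=20/37; mL=-450/1073, mR=-80/1073; mL+mR=-530/1073 → advance -1; mR−mL=10/29 → turn +1·90°
n=5: pose=(-4,0,E); sL=160/149, sR=32/49; mL=-5456/7301, mR=-1536/7301; mL+mR=-6992/7301 → advance -1; mR−mL=80/149 → turn +1·90°
n=6: pose=(-5,0,N); sL=80/121, sR=16/17; mL=-392/2057, mR=288/2057; mL+mR=-104/2057 → advance -1; mR−mL=40/121 → turn +1·90°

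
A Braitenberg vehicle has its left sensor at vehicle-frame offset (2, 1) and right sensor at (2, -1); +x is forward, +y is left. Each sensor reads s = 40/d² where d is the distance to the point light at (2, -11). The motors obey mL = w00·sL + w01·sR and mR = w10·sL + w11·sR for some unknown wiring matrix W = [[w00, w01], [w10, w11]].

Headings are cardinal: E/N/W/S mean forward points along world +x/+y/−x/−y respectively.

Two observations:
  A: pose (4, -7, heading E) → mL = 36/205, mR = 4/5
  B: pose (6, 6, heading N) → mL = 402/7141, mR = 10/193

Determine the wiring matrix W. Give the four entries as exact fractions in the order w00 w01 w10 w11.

1 -1/2 0 1/2

obs A: pose=(4,-7,E) → sL=40/41, sR=8/5, mL=36/205, mR=4/5
obs B: pose=(6,6,N) → sL=4/37, sR=20/193, mL=402/7141, mR=10/193
sensor matrix S = [[40/41, 8/5], [4/37, 20/193]]; det S = -105216/1463905
solve [mL_A; mL_B] = S·[w00; w01] and [mR_A; mR_B] = S·[w10; w11]:
  w00 = 1, w01 = -1/2, w10 = 0, w11 = 1/2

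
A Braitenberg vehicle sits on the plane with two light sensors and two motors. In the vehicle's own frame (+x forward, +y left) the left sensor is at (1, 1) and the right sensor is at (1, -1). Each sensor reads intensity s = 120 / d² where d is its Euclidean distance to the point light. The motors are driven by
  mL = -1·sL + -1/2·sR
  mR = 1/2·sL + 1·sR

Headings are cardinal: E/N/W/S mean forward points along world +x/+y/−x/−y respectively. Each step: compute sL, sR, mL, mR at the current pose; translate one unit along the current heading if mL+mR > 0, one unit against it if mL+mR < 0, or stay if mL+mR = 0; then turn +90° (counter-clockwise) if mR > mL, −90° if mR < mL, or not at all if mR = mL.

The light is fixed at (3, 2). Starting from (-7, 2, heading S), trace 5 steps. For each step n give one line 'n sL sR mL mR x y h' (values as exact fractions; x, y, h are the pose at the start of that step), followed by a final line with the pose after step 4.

n=0: pose=(-7,2,S); sL=60/41, sR=60/61; mL=-4890/2501, mR=4290/2501; mL+mR=-600/2501 → advance -1; mR−mL=9180/2501 → turn +1·90°
n=1: pose=(-7,3,E); sL=24/17, sR=40/27; mL=-988/459, mR=1004/459; mL+mR=16/459 → advance +1; mR−mL=664/153 → turn +1·90°
n=2: pose=(-6,3,N); sL=15/13, sR=30/17; mL=-450/221, mR=1035/442; mL+mR=135/442 → advance +1; mR−mL=1935/442 → turn +1·90°
n=3: pose=(-6,4,W); sL=120/101, sR=120/109; mL=-19140/11009, mR=18660/11009; mL+mR=-480/11009 → advance -1; mR−mL=37800/11009 → turn +1·90°
n=4: pose=(-5,4,S); sL=12/5, sR=60/41; mL=-642/205, mR=546/205; mL+mR=-96/205 → advance -1; mR−mL=1188/205 → turn +1·90°

0 60/41 60/61 -4890/2501 4290/2501 -7 2 S
1 24/17 40/27 -988/459 1004/459 -7 3 E
2 15/13 30/17 -450/221 1035/442 -6 3 N
3 120/101 120/109 -19140/11009 18660/11009 -6 4 W
4 12/5 60/41 -642/205 546/205 -5 4 S
final -5 5 E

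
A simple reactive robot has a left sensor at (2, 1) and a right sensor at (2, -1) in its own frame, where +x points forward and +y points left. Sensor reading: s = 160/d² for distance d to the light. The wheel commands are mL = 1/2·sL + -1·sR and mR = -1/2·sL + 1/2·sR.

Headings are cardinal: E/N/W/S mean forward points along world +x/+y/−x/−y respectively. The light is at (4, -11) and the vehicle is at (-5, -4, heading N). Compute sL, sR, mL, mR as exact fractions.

left sensor world pos  = (-6, -2); dL² = 181
right sensor world pos = (-4, -2); dR² = 145
sL = 160/181 = 160/181
sR = 160/145 = 32/29
mL = 1/2·sL + -1·sR = -3472/5249
mR = -1/2·sL + 1/2·sR = 576/5249

160/181 32/29 -3472/5249 576/5249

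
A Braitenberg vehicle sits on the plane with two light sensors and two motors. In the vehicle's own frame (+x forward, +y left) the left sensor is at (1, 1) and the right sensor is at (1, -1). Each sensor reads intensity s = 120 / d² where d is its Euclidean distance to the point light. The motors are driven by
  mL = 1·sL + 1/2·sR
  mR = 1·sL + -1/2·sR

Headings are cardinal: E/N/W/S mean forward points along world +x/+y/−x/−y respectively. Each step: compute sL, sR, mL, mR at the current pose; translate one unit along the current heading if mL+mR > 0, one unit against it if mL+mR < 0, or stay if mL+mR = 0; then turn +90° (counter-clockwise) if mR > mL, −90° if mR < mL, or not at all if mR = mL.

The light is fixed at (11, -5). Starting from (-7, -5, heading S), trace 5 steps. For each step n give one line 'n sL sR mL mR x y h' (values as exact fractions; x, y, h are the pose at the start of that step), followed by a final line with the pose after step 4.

n=0: pose=(-7,-5,S); sL=12/29, sR=60/181; mL=3042/5249, mR=1302/5249; mL+mR=24/29 → advance +1; mR−mL=-60/181 → turn -1·90°
n=1: pose=(-7,-6,W); sL=24/73, sR=120/361; mL=13044/26353, mR=4284/26353; mL+mR=48/73 → advance +1; mR−mL=-120/361 → turn -1·90°
n=2: pose=(-8,-6,N); sL=3/10, sR=10/27; mL=131/270, mR=31/270; mL+mR=3/5 → advance +1; mR−mL=-10/27 → turn -1·90°
n=3: pose=(-8,-5,E); sL=24/65, sR=24/65; mL=36/65, mR=12/65; mL+mR=48/65 → advance +1; mR−mL=-24/65 → turn -1·90°
n=4: pose=(-7,-5,S); sL=12/29, sR=60/181; mL=3042/5249, mR=1302/5249; mL+mR=24/29 → advance +1; mR−mL=-60/181 → turn -1·90°

0 12/29 60/181 3042/5249 1302/5249 -7 -5 S
1 24/73 120/361 13044/26353 4284/26353 -7 -6 W
2 3/10 10/27 131/270 31/270 -8 -6 N
3 24/65 24/65 36/65 12/65 -8 -5 E
4 12/29 60/181 3042/5249 1302/5249 -7 -5 S
final -7 -6 W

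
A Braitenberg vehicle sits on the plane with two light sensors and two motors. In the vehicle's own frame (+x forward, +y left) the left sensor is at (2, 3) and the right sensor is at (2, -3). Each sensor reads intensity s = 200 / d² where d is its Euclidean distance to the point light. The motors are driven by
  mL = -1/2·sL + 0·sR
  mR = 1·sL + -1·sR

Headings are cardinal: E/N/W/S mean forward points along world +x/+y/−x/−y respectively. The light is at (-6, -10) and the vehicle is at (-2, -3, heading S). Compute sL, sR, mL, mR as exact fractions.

left sensor world pos  = (1, -5); dL² = 74
right sensor world pos = (-5, -5); dR² = 26
sL = 200/74 = 100/37
sR = 200/26 = 100/13
mL = -1/2·sL + 0·sR = -50/37
mR = 1·sL + -1·sR = -2400/481

100/37 100/13 -50/37 -2400/481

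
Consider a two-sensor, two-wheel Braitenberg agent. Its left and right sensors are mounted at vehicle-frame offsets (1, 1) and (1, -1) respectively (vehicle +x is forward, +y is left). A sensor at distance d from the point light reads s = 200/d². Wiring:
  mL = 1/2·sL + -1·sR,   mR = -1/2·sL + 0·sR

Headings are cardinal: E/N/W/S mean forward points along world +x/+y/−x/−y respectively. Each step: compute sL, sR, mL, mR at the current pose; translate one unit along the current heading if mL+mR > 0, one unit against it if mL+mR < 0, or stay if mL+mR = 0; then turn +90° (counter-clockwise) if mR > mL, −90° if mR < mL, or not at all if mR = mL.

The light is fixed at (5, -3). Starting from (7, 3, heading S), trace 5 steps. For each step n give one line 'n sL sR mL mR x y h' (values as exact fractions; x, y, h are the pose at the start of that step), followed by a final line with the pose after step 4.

0 100/17 100/13 -1050/221 -50/17 7 3 S
1 200/73 40/9 -2020/657 -100/73 7 4 E
2 25/8 50/17 -375/272 -25/16 6 4 N
3 200/53 200/29 -7700/1537 -100/53 6 3 E
4 4 4 -2 -2 5 3 N
final 5 2 N

n=0: pose=(7,3,S); sL=100/17, sR=100/13; mL=-1050/221, mR=-50/17; mL+mR=-100/13 → advance -1; mR−mL=400/221 → turn +1·90°
n=1: pose=(7,4,E); sL=200/73, sR=40/9; mL=-2020/657, mR=-100/73; mL+mR=-40/9 → advance -1; mR−mL=1120/657 → turn +1·90°
n=2: pose=(6,4,N); sL=25/8, sR=50/17; mL=-375/272, mR=-25/16; mL+mR=-50/17 → advance -1; mR−mL=-25/136 → turn -1·90°
n=3: pose=(6,3,E); sL=200/53, sR=200/29; mL=-7700/1537, mR=-100/53; mL+mR=-200/29 → advance -1; mR−mL=4800/1537 → turn +1·90°
n=4: pose=(5,3,N); sL=4, sR=4; mL=-2, mR=-2; mL+mR=-4 → advance -1; mR−mL=0 → turn +0·90°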